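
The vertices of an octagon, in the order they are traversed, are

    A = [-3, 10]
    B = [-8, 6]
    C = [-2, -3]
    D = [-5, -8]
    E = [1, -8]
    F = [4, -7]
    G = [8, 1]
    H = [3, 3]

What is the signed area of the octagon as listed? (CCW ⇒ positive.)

Apply Gauss's area formula: 2A = Σ (x_i·y_{i+1} − x_{i+1}·y_i), indices taken mod 8.
A→B: (-3)(6) − (-8)(10) = 62
B→C: (-8)(-3) − (-2)(6) = 36
C→D: (-2)(-8) − (-5)(-3) = 1
D→E: (-5)(-8) − (1)(-8) = 48
E→F: (1)(-7) − (4)(-8) = 25
F→G: (4)(1) − (8)(-7) = 60
G→H: (8)(3) − (3)(1) = 21
H→A: (3)(10) − (-3)(3) = 39
Σ = 292
Signed area = Σ/2 = 146 (positive ⇒ counter-clockwise traversal).

146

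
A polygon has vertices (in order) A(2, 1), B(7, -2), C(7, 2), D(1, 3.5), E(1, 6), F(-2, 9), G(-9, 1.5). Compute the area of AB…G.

64.5

Cross-terms: -11, 28, 22.5, 2.5, 21, 78, -12  ⇒  Σ = 129
Area = |Σ|/2 = 64.5.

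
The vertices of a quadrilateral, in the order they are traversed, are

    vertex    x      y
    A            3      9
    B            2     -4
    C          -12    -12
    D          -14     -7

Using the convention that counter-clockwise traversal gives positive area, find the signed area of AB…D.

-145.5

Apply Gauss's area formula: 2A = Σ (x_i·y_{i+1} − x_{i+1}·y_i), indices taken mod 4.
Cross-terms: -30, -72, -84, -105  ⇒  Σ = -291
Signed area = Σ/2 = -145.5 (negative ⇒ clockwise traversal).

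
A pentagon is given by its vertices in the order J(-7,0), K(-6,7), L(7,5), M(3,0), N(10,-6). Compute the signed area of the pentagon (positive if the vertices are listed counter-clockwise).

J→K: (-7)(7) − (-6)(0) = -49
K→L: (-6)(5) − (7)(7) = -79
L→M: (7)(0) − (3)(5) = -15
M→N: (3)(-6) − (10)(0) = -18
N→J: (10)(0) − (-7)(-6) = -42
Σ = -203
Signed area = Σ/2 = -101.5 (negative ⇒ clockwise traversal).

-101.5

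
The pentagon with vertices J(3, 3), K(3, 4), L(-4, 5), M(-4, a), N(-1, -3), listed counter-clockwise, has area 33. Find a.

2

The doubled signed area Σ (x_i y_{i+1} − x_{i+1} y_i) is linear in a.
With a=0 it equals 72; the coefficient of a is -3 (from the two edges through M).
So -3·a + 72 = 2·33 = 66 ⇒ a = 2.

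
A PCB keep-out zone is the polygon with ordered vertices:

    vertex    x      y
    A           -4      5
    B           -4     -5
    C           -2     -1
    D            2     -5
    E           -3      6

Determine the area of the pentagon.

26

A→B: (-4)(-5) − (-4)(5) = 40
B→C: (-4)(-1) − (-2)(-5) = -6
C→D: (-2)(-5) − (2)(-1) = 12
D→E: (2)(6) − (-3)(-5) = -3
E→A: (-3)(5) − (-4)(6) = 9
Σ = 52
Area = |Σ|/2 = 26.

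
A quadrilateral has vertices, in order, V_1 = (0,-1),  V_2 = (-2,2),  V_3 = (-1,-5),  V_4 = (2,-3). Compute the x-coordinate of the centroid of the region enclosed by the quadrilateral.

Apply the shoelace (surveyor's) formula. First the cross-terms c_i = x_i·y_{i+1} − x_{i+1}·y_i:
  -2, 12, 13, -2  ⇒  2A = 21, A = 10.5.
Then Σ (x_i + x_{i+1})·c_i = -23, so x̄ = -23 / (6·10.5) = -23/63.

-23/63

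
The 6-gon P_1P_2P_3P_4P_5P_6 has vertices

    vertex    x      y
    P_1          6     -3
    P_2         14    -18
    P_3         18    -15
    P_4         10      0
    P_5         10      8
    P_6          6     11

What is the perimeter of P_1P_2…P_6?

|P_1P_2| = √((8)² + (-15)²) = √289 = 17
|P_2P_3| = √((4)² + (3)²) = √25 = 5
|P_3P_4| = √((-8)² + (15)²) = √289 = 17
|P_4P_5| = √((0)² + (8)²) = √64 = 8
|P_5P_6| = √((-4)² + (3)²) = √25 = 5
|P_6P_1| = √((0)² + (-14)²) = √196 = 14
Perimeter = 17 + 5 + 17 + 8 + 5 + 14 = 66.

66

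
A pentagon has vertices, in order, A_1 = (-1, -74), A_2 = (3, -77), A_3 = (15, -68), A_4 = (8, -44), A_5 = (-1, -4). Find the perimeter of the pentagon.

156

|A_1A_2| = √((4)² + (-3)²) = √25 = 5
|A_2A_3| = √((12)² + (9)²) = √225 = 15
|A_3A_4| = √((-7)² + (24)²) = √625 = 25
|A_4A_5| = √((-9)² + (40)²) = √1681 = 41
|A_5A_1| = √((0)² + (-70)²) = √4900 = 70
Perimeter = 5 + 15 + 25 + 41 + 70 = 156.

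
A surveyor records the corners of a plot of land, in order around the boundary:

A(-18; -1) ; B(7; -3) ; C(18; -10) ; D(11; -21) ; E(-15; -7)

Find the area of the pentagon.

Apply the surveyor's formula: 2A = Σ (x_i·y_{i+1} − x_{i+1}·y_i), indices taken mod 5.
Σ = (61) + (-16) + (-268) + (-392) + (-111) = -726
Area = |Σ|/2 = 363.

363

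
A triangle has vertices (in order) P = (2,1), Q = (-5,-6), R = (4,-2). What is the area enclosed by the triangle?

17.5

Apply the shoelace (surveyor's) formula: 2A = Σ (x_i·y_{i+1} − x_{i+1}·y_i), indices taken mod 3.
P→Q: (2)(-6) − (-5)(1) = -7
Q→R: (-5)(-2) − (4)(-6) = 34
R→P: (4)(1) − (2)(-2) = 8
Σ = 35
Area = |Σ|/2 = 17.5.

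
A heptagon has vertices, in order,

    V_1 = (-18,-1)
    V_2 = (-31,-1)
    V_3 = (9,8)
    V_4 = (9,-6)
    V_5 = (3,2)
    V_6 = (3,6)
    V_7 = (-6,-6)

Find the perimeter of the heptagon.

|V_1V_2| = √((-13)² + (0)²) = √169 = 13
|V_2V_3| = √((40)² + (9)²) = √1681 = 41
|V_3V_4| = √((0)² + (-14)²) = √196 = 14
|V_4V_5| = √((-6)² + (8)²) = √100 = 10
|V_5V_6| = √((0)² + (4)²) = √16 = 4
|V_6V_7| = √((-9)² + (-12)²) = √225 = 15
|V_7V_1| = √((-12)² + (5)²) = √169 = 13
Perimeter = 13 + 41 + 14 + 10 + 4 + 15 + 13 = 110.

110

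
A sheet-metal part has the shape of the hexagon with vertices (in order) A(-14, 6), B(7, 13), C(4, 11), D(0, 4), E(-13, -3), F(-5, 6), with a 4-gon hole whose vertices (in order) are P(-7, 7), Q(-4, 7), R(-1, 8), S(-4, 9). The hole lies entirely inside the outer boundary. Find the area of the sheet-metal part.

Outer boundary:
A→B: (-14)(13) − (7)(6) = -224
B→C: (7)(11) − (4)(13) = 25
C→D: (4)(4) − (0)(11) = 16
D→E: (0)(-3) − (-13)(4) = 52
E→F: (-13)(6) − (-5)(-3) = -93
F→A: (-5)(6) − (-14)(6) = 54
Σ = -170
Area = |Σ|/2 = 85.
Hole:
Apply Gauss's area formula: 2A = Σ (x_i·y_{i+1} − x_{i+1}·y_i), indices taken mod 4.
Σ = (-21) + (-25) + (23) + (35) = 12
Area = |Σ|/2 = 6.
Net area = 85 − 6 = 79.

79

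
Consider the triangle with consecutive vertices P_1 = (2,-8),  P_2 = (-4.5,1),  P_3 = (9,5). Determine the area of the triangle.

73.75

Cross-terms: -34, -31.5, -82  ⇒  Σ = -147.5
Area = |Σ|/2 = 73.75.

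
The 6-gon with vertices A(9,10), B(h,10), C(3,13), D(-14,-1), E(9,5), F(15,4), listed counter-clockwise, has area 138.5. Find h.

The doubled signed area Σ (x_i y_{i+1} − x_{i+1} y_i) is linear in h.
With h=0 it equals 253; the coefficient of h is 3 (from the two edges through B).
So 3·h + 253 = 2·138.5 = 277 ⇒ h = 8.

8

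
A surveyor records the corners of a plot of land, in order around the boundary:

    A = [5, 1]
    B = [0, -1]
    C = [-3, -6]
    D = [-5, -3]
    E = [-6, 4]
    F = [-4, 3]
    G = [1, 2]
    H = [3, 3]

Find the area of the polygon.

47.5

Apply the surveyor's formula: 2A = Σ (x_i·y_{i+1} − x_{i+1}·y_i), indices taken mod 8.
Σ = (-5) + (-3) + (-21) + (-38) + (-2) + (-11) + (-3) + (-12) = -95
Area = |Σ|/2 = 47.5.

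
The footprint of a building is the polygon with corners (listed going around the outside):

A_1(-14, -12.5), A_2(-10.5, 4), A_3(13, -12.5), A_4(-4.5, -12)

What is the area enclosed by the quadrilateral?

216

Apply the surveyor's formula: 2A = Σ (x_i·y_{i+1} − x_{i+1}·y_i), indices taken mod 4.
Cross-terms: -187.25, 79.25, -212.25, -111.75  ⇒  Σ = -432
Area = |Σ|/2 = 216.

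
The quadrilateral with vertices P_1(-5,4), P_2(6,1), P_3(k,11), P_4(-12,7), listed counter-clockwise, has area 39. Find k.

-13

The doubled signed area Σ (x_i y_{i+1} − x_{i+1} y_i) is linear in k.
With k=0 it equals 156; the coefficient of k is 6 (from the two edges through P_3).
So 6·k + 156 = 2·39 = 78 ⇒ k = -13.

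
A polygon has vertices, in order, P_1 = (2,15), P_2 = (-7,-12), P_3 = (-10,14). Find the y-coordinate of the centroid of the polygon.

Apply the shoelace formula. First the cross-terms c_i = x_i·y_{i+1} − x_{i+1}·y_i:
  81, -218, -178  ⇒  2A = -315, A = -157.5.
Then Σ (y_i + y_{i+1})·c_i = -5355, so ȳ = -5355 / (6·(-157.5)) = 17/3.

17/3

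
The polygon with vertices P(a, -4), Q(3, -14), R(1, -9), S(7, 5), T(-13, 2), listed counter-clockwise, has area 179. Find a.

Write out the shoelace sum; only the two edges meeting at P involve a:
2·Area = [((-13)·(-4) − a·2) + (a·(-14) − 3·(-4))] + 134
       = -16·a + 198 = 358
⇒ a = -10.

-10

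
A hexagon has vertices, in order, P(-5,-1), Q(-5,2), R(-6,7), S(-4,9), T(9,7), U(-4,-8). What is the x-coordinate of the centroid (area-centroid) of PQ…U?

-74/253

Apply Gauss's area formula. First the cross-terms c_i = x_i·y_{i+1} − x_{i+1}·y_i:
  -15, -23, -26, -109, -44, -36  ⇒  2A = -253, A = -126.5.
Then Σ (x_i + x_{i+1})·c_i = 222, so x̄ = 222 / (6·(-126.5)) = -74/253.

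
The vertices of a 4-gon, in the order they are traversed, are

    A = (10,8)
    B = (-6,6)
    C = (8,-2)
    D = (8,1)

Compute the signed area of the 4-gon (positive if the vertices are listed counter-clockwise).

75

Apply the shoelace (surveyor's) formula: 2A = Σ (x_i·y_{i+1} − x_{i+1}·y_i), indices taken mod 4.
Σ = (108) + (-36) + (24) + (54) = 150
Signed area = Σ/2 = 75 (positive ⇒ counter-clockwise traversal).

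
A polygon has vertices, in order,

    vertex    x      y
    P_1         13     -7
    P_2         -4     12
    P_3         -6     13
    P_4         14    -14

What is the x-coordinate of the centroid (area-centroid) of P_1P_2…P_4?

Apply the shoelace (surveyor's) formula. First the cross-terms c_i = x_i·y_{i+1} − x_{i+1}·y_i:
  128, 20, -98, 84  ⇒  2A = 134, A = 67.
Then Σ (x_i + x_{i+1})·c_i = 2436, so x̄ = 2436 / (6·67) = 406/67.

406/67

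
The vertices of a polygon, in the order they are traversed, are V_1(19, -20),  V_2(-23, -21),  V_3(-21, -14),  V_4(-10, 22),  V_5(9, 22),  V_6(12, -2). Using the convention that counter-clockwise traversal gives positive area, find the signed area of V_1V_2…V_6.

Apply the surveyor's formula: 2A = Σ (x_i·y_{i+1} − x_{i+1}·y_i), indices taken mod 6.
Cross-terms: -859, -119, -602, -418, -282, -202  ⇒  Σ = -2482
Signed area = Σ/2 = -1241 (negative ⇒ clockwise traversal).

-1241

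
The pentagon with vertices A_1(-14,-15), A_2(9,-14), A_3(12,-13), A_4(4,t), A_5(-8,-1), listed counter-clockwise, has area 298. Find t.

The doubled signed area Σ (x_i y_{i+1} − x_{i+1} y_i) is linear in t.
With t=0 it equals 536; the coefficient of t is 20 (from the two edges through A_4).
So 20·t + 536 = 2·298 = 596 ⇒ t = 3.

3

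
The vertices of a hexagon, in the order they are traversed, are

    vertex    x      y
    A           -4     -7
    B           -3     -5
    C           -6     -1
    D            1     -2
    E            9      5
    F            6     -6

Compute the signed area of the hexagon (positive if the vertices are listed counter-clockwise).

-71

A→B: (-4)(-5) − (-3)(-7) = -1
B→C: (-3)(-1) − (-6)(-5) = -27
C→D: (-6)(-2) − (1)(-1) = 13
D→E: (1)(5) − (9)(-2) = 23
E→F: (9)(-6) − (6)(5) = -84
F→A: (6)(-7) − (-4)(-6) = -66
Σ = -142
Signed area = Σ/2 = -71 (negative ⇒ clockwise traversal).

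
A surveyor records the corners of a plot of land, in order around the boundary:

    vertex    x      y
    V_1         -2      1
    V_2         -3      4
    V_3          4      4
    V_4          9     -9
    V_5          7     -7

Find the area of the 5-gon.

56

Apply Gauss's area formula: 2A = Σ (x_i·y_{i+1} − x_{i+1}·y_i), indices taken mod 5.
Σ = (-5) + (-28) + (-72) + (0) + (-7) = -112
Area = |Σ|/2 = 56.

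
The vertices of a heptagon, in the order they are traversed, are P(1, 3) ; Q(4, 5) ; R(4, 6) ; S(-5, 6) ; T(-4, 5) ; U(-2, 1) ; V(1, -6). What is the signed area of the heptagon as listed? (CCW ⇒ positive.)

Cross-terms: -7, 4, 54, -1, 6, 11, 9  ⇒  Σ = 76
Signed area = Σ/2 = 38 (positive ⇒ counter-clockwise traversal).

38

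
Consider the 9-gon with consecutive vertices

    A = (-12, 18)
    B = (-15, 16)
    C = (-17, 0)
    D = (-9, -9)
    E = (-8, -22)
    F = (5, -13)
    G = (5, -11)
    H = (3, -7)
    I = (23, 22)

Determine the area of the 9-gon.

Apply the shoelace (surveyor's) formula: 2A = Σ (x_i·y_{i+1} − x_{i+1}·y_i), indices taken mod 9.
Σ = (78) + (272) + (153) + (126) + (214) + (10) + (-2) + (227) + (678) = 1756
Area = |Σ|/2 = 878.

878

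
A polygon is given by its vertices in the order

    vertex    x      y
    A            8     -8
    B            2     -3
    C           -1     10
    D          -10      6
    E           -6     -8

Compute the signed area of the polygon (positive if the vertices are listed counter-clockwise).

165.5

Apply Gauss's area formula: 2A = Σ (x_i·y_{i+1} − x_{i+1}·y_i), indices taken mod 5.
Cross-terms: -8, 17, 94, 116, 112  ⇒  Σ = 331
Signed area = Σ/2 = 165.5 (positive ⇒ counter-clockwise traversal).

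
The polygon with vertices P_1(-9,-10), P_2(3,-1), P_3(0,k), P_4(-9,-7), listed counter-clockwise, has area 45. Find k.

2

Write out the shoelace sum; only the two edges meeting at P_3 involve k:
2·Area = [(3·k − 0·(-1)) + (0·(-7) − (-9)·k)] + 66
       = 12·k + 66 = 90
⇒ k = 2.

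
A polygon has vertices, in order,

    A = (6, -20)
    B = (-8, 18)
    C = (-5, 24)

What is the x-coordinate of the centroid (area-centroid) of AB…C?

-7/3

Apply Gauss's area formula. First the cross-terms c_i = x_i·y_{i+1} − x_{i+1}·y_i:
  -52, -102, -44  ⇒  2A = -198, A = -99.
Then Σ (x_i + x_{i+1})·c_i = 1386, so x̄ = 1386 / (6·(-99)) = -7/3.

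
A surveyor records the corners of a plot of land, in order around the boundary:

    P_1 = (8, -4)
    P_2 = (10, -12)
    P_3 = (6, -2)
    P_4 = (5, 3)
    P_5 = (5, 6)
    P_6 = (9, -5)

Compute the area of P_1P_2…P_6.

18

Cross-terms: -56, 52, 28, 15, -79, 4  ⇒  Σ = -36
Area = |Σ|/2 = 18.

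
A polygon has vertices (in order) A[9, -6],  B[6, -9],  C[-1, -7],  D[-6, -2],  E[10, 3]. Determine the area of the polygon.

Apply Gauss's area formula: 2A = Σ (x_i·y_{i+1} − x_{i+1}·y_i), indices taken mod 5.
Cross-terms: -45, -51, -40, 2, -87  ⇒  Σ = -221
Area = |Σ|/2 = 110.5.

110.5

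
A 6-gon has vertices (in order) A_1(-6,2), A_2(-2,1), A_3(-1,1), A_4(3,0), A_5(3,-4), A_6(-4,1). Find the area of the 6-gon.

16.5

Apply the shoelace (surveyor's) formula: 2A = Σ (x_i·y_{i+1} − x_{i+1}·y_i), indices taken mod 6.
Cross-terms: -2, -1, -3, -12, -13, -2  ⇒  Σ = -33
Area = |Σ|/2 = 16.5.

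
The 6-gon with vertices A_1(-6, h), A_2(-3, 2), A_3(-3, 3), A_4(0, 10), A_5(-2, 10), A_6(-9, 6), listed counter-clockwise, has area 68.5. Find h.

-8

The doubled signed area Σ (x_i y_{i+1} − x_{i+1} y_i) is linear in h.
With h=0 it equals 89; the coefficient of h is -6 (from the two edges through A_1).
So -6·h + 89 = 2·68.5 = 137 ⇒ h = -8.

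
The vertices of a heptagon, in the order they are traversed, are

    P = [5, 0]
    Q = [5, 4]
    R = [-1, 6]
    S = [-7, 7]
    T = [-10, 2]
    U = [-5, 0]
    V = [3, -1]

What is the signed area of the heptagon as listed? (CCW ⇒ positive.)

Apply the shoelace (surveyor's) formula: 2A = Σ (x_i·y_{i+1} − x_{i+1}·y_i), indices taken mod 7.
Cross-terms: 20, 34, 35, 56, 10, 5, 5  ⇒  Σ = 165
Signed area = Σ/2 = 82.5 (positive ⇒ counter-clockwise traversal).

82.5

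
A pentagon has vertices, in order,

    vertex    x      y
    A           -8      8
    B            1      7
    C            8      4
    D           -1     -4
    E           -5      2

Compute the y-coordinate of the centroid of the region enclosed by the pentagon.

288/95

Apply the surveyor's formula. First the cross-terms c_i = x_i·y_{i+1} − x_{i+1}·y_i:
  -64, -52, -28, -22, -24  ⇒  2A = -190, A = -95.
Then Σ (y_i + y_{i+1})·c_i = -1728, so ȳ = -1728 / (6·(-95)) = 288/95.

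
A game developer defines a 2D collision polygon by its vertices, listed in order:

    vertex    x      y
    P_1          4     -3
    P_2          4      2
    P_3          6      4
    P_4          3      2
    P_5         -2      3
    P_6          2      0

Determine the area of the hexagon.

Apply the shoelace (surveyor's) formula: 2A = Σ (x_i·y_{i+1} − x_{i+1}·y_i), indices taken mod 6.
Σ = (20) + (4) + (0) + (13) + (-6) + (-6) = 25
Area = |Σ|/2 = 12.5.

12.5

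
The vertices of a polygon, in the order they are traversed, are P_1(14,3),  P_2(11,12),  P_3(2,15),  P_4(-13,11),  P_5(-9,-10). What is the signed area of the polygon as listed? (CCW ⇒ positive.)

Σ = (135) + (141) + (217) + (229) + (113) = 835
Signed area = Σ/2 = 417.5 (positive ⇒ counter-clockwise traversal).

417.5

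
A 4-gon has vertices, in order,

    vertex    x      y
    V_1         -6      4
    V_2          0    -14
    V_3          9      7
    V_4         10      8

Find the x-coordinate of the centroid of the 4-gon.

Apply Gauss's area formula. First the cross-terms c_i = x_i·y_{i+1} − x_{i+1}·y_i:
  84, 126, 2, 88  ⇒  2A = 300, A = 150.
Then Σ (x_i + x_{i+1})·c_i = 1020, so x̄ = 1020 / (6·150) = 17/15.

17/15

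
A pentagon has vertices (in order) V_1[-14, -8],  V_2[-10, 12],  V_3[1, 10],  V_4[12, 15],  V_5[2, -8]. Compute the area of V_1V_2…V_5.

359.5

Apply the shoelace formula: 2A = Σ (x_i·y_{i+1} − x_{i+1}·y_i), indices taken mod 5.
V_1→V_2: (-14)(12) − (-10)(-8) = -248
V_2→V_3: (-10)(10) − (1)(12) = -112
V_3→V_4: (1)(15) − (12)(10) = -105
V_4→V_5: (12)(-8) − (2)(15) = -126
V_5→V_1: (2)(-8) − (-14)(-8) = -128
Σ = -719
Area = |Σ|/2 = 359.5.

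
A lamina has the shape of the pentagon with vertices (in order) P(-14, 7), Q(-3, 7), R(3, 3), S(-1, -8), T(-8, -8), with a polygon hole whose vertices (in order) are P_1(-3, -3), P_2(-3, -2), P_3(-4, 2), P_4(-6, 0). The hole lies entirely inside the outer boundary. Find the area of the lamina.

Outer boundary:
Apply the shoelace (surveyor's) formula: 2A = Σ (x_i·y_{i+1} − x_{i+1}·y_i), indices taken mod 5.
P→Q: (-14)(7) − (-3)(7) = -77
Q→R: (-3)(3) − (3)(7) = -30
R→S: (3)(-8) − (-1)(3) = -21
S→T: (-1)(-8) − (-8)(-8) = -56
T→P: (-8)(7) − (-14)(-8) = -168
Σ = -352
Area = |Σ|/2 = 176.
Hole:
P_1→P_2: (-3)(-2) − (-3)(-3) = -3
P_2→P_3: (-3)(2) − (-4)(-2) = -14
P_3→P_4: (-4)(0) − (-6)(2) = 12
P_4→P_1: (-6)(-3) − (-3)(0) = 18
Σ = 13
Area = |Σ|/2 = 6.5.
Net area = 176 − 6.5 = 169.5.

169.5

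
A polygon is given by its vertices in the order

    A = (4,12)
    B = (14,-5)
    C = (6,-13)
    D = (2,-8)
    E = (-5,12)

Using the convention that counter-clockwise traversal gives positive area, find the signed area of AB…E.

Apply Gauss's area formula: 2A = Σ (x_i·y_{i+1} − x_{i+1}·y_i), indices taken mod 5.
Σ = (-188) + (-152) + (-22) + (-16) + (-108) = -486
Signed area = Σ/2 = -243 (negative ⇒ clockwise traversal).

-243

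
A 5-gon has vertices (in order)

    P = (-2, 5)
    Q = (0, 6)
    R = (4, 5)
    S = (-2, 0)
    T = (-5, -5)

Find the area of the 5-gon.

Apply the shoelace (surveyor's) formula: 2A = Σ (x_i·y_{i+1} − x_{i+1}·y_i), indices taken mod 5.
P→Q: (-2)(6) − (0)(5) = -12
Q→R: (0)(5) − (4)(6) = -24
R→S: (4)(0) − (-2)(5) = 10
S→T: (-2)(-5) − (-5)(0) = 10
T→P: (-5)(5) − (-2)(-5) = -35
Σ = -51
Area = |Σ|/2 = 25.5.

25.5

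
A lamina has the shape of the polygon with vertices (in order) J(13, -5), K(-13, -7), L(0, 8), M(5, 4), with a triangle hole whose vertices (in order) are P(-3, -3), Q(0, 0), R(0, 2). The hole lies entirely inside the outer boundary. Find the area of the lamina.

Outer boundary:
Apply the shoelace formula: 2A = Σ (x_i·y_{i+1} − x_{i+1}·y_i), indices taken mod 4.
Σ = (-156) + (-104) + (-40) + (-77) = -377
Area = |Σ|/2 = 188.5.
Hole:
Apply Gauss's area formula: 2A = Σ (x_i·y_{i+1} − x_{i+1}·y_i), indices taken mod 3.
Σ = (0) + (0) + (6) = 6
Area = |Σ|/2 = 3.
Net area = 188.5 − 3 = 185.5.

185.5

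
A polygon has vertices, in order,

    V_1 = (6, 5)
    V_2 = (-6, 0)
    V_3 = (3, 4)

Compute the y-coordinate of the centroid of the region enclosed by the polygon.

3

Apply the shoelace (surveyor's) formula. First the cross-terms c_i = x_i·y_{i+1} − x_{i+1}·y_i:
  30, -24, -9  ⇒  2A = -3, A = -1.5.
Then Σ (y_i + y_{i+1})·c_i = -27, so ȳ = -27 / (6·(-1.5)) = 3.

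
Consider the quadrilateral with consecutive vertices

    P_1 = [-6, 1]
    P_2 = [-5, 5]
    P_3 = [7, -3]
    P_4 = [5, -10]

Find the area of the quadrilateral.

Apply Gauss's area formula: 2A = Σ (x_i·y_{i+1} − x_{i+1}·y_i), indices taken mod 4.
Σ = (-25) + (-20) + (-55) + (-55) = -155
Area = |Σ|/2 = 77.5.

77.5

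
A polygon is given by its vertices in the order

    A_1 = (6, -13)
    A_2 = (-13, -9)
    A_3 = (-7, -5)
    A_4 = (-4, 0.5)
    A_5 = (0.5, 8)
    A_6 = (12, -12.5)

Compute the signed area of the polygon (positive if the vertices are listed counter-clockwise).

-230

Apply the shoelace formula: 2A = Σ (x_i·y_{i+1} − x_{i+1}·y_i), indices taken mod 6.
Σ = (-223) + (2) + (-23.5) + (-32.25) + (-102.25) + (-81) = -460
Signed area = Σ/2 = -230 (negative ⇒ clockwise traversal).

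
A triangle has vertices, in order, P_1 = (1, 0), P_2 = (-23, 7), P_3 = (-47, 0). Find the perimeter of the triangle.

|P_1P_2| = √((-24)² + (7)²) = √625 = 25
|P_2P_3| = √((-24)² + (-7)²) = √625 = 25
|P_3P_1| = √((48)² + (0)²) = √2304 = 48
Perimeter = 25 + 25 + 48 = 98.

98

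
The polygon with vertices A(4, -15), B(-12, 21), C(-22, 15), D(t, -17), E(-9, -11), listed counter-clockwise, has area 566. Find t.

-21

The doubled signed area Σ (x_i y_{i+1} − x_{i+1} y_i) is linear in t.
With t=0 it equals 586; the coefficient of t is -26 (from the two edges through D).
So -26·t + 586 = 2·566 = 1132 ⇒ t = -21.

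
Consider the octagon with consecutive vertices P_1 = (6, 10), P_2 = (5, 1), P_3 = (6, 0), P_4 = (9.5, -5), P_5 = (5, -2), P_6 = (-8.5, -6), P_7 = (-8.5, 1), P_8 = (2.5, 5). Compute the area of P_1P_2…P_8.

115.25

Apply the surveyor's formula: 2A = Σ (x_i·y_{i+1} − x_{i+1}·y_i), indices taken mod 8.
Σ = (-44) + (-6) + (-30) + (6) + (-47) + (-59.5) + (-45) + (-5) = -230.5
Area = |Σ|/2 = 115.25.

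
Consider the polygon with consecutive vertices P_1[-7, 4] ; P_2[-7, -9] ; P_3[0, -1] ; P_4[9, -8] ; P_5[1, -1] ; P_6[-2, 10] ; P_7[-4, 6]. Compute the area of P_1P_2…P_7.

Apply the surveyor's formula: 2A = Σ (x_i·y_{i+1} − x_{i+1}·y_i), indices taken mod 7.
Σ = (91) + (7) + (9) + (-1) + (8) + (28) + (26) = 168
Area = |Σ|/2 = 84.

84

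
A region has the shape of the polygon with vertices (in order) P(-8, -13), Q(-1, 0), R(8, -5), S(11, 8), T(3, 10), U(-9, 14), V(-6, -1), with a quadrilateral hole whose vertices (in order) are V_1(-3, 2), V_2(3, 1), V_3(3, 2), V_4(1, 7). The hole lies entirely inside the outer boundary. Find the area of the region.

228

Outer boundary:
Σ = (-13) + (5) + (119) + (86) + (132) + (93) + (70) = 492
Area = |Σ|/2 = 246.
Hole:
V_1→V_2: (-3)(1) − (3)(2) = -9
V_2→V_3: (3)(2) − (3)(1) = 3
V_3→V_4: (3)(7) − (1)(2) = 19
V_4→V_1: (1)(2) − (-3)(7) = 23
Σ = 36
Area = |Σ|/2 = 18.
Net area = 246 − 18 = 228.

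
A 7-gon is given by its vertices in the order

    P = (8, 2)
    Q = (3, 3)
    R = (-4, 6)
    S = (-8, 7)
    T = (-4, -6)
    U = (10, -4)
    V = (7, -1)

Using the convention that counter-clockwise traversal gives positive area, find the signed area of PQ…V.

P→Q: (8)(3) − (3)(2) = 18
Q→R: (3)(6) − (-4)(3) = 30
R→S: (-4)(7) − (-8)(6) = 20
S→T: (-8)(-6) − (-4)(7) = 76
T→U: (-4)(-4) − (10)(-6) = 76
U→V: (10)(-1) − (7)(-4) = 18
V→P: (7)(2) − (8)(-1) = 22
Σ = 260
Signed area = Σ/2 = 130 (positive ⇒ counter-clockwise traversal).

130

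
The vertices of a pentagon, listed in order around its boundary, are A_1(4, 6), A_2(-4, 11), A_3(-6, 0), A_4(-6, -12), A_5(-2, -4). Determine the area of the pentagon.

105

Σ = (68) + (66) + (72) + (0) + (4) = 210
Area = |Σ|/2 = 105.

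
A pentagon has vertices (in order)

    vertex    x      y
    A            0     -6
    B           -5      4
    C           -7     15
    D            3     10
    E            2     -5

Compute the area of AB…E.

Cross-terms: -30, -47, -115, -35, -12  ⇒  Σ = -239
Area = |Σ|/2 = 119.5.

119.5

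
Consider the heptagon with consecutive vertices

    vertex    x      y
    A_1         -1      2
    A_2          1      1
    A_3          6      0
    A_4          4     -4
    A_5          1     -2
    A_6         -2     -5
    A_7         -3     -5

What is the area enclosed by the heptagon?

31

Apply the shoelace (surveyor's) formula: 2A = Σ (x_i·y_{i+1} − x_{i+1}·y_i), indices taken mod 7.
Σ = (-3) + (-6) + (-24) + (-4) + (-9) + (-5) + (-11) = -62
Area = |Σ|/2 = 31.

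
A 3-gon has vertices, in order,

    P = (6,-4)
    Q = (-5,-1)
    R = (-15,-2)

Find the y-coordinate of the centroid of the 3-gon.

Apply the shoelace (surveyor's) formula. First the cross-terms c_i = x_i·y_{i+1} − x_{i+1}·y_i:
  -26, -5, 72  ⇒  2A = 41, A = 20.5.
Then Σ (y_i + y_{i+1})·c_i = -287, so ȳ = -287 / (6·20.5) = -7/3.

-7/3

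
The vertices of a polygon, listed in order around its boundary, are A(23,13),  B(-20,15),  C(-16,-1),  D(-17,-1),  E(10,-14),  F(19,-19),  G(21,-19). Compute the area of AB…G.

968

Σ = (605) + (260) + (-1) + (248) + (76) + (38) + (710) = 1936
Area = |Σ|/2 = 968.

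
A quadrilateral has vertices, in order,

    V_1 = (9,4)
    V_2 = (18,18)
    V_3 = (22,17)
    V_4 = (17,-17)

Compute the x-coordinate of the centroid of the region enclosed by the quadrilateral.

1637/102

Apply the surveyor's formula. First the cross-terms c_i = x_i·y_{i+1} − x_{i+1}·y_i:
  90, -90, -663, 221  ⇒  2A = -442, A = -221.
Then Σ (x_i + x_{i+1})·c_i = -21281, so x̄ = -21281 / (6·(-221)) = 1637/102.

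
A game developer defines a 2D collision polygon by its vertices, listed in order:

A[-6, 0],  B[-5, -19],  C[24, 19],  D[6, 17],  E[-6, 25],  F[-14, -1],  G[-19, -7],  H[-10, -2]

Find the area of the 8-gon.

706

Cross-terms: 114, 361, 294, 252, 356, 79, -32, -12  ⇒  Σ = 1412
Area = |Σ|/2 = 706.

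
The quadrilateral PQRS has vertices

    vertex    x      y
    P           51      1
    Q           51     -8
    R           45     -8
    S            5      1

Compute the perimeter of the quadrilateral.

102

|PQ| = √((0)² + (-9)²) = √81 = 9
|QR| = √((-6)² + (0)²) = √36 = 6
|RS| = √((-40)² + (9)²) = √1681 = 41
|SP| = √((46)² + (0)²) = √2116 = 46
Perimeter = 9 + 6 + 41 + 46 = 102.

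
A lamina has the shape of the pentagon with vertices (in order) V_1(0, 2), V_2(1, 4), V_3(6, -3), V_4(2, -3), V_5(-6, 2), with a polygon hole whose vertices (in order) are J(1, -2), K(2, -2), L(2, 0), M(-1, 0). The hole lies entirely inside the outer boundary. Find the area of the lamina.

29.5

Outer boundary:
Cross-terms: -2, -27, -12, -14, -12  ⇒  Σ = -67
Area = |Σ|/2 = 33.5.
Hole:
Σ = (2) + (4) + (0) + (2) = 8
Area = |Σ|/2 = 4.
Net area = 33.5 − 4 = 29.5.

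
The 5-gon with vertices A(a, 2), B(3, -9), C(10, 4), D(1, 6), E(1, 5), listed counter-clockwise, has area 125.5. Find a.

-7

Write out the shoelace sum; only the two edges meeting at A involve a:
2·Area = [(1·2 − a·5) + (a·(-9) − 3·2)] + 157
       = -14·a + 153 = 251
⇒ a = -7.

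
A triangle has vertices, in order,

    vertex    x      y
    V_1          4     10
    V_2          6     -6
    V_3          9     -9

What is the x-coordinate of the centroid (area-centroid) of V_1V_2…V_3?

19/3

Apply Gauss's area formula. First the cross-terms c_i = x_i·y_{i+1} − x_{i+1}·y_i:
  -84, 0, 126  ⇒  2A = 42, A = 21.
Then Σ (x_i + x_{i+1})·c_i = 798, so x̄ = 798 / (6·21) = 19/3.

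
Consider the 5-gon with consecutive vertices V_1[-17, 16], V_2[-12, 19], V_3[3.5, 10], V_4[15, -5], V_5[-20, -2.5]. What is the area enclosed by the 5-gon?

492.5

Σ = (-131) + (-186.5) + (-167.5) + (-137.5) + (-362.5) = -985
Area = |Σ|/2 = 492.5.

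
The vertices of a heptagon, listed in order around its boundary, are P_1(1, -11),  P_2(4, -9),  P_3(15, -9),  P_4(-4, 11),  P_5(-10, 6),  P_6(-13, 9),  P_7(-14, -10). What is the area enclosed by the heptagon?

378.5

Apply the shoelace formula: 2A = Σ (x_i·y_{i+1} − x_{i+1}·y_i), indices taken mod 7.
Σ = (35) + (99) + (129) + (86) + (-12) + (256) + (164) = 757
Area = |Σ|/2 = 378.5.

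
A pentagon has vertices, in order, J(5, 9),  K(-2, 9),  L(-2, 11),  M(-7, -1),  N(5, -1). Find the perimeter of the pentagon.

44

|JK| = √((-7)² + (0)²) = √49 = 7
|KL| = √((0)² + (2)²) = √4 = 2
|LM| = √((-5)² + (-12)²) = √169 = 13
|MN| = √((12)² + (0)²) = √144 = 12
|NJ| = √((0)² + (10)²) = √100 = 10
Perimeter = 7 + 2 + 13 + 12 + 10 = 44.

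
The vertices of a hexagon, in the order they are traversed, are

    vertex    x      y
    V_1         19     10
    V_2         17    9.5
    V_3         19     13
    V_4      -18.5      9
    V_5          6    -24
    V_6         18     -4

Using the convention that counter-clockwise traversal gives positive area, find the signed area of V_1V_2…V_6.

Σ = (10.5) + (40.5) + (411.5) + (390) + (408) + (256) = 1516.5
Signed area = Σ/2 = 758.25 (positive ⇒ counter-clockwise traversal).

758.25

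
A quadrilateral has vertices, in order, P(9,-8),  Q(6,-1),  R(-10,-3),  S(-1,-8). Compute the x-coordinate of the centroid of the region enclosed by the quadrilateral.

35/36

Apply Gauss's area formula. First the cross-terms c_i = x_i·y_{i+1} − x_{i+1}·y_i:
  39, -28, 77, 80  ⇒  2A = 168, A = 84.
Then Σ (x_i + x_{i+1})·c_i = 490, so x̄ = 490 / (6·84) = 35/36.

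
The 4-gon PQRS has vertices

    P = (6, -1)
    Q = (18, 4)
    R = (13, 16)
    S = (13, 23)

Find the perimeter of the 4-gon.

58

|PQ| = √((12)² + (5)²) = √169 = 13
|QR| = √((-5)² + (12)²) = √169 = 13
|RS| = √((0)² + (7)²) = √49 = 7
|SP| = √((-7)² + (-24)²) = √625 = 25
Perimeter = 13 + 13 + 7 + 25 = 58.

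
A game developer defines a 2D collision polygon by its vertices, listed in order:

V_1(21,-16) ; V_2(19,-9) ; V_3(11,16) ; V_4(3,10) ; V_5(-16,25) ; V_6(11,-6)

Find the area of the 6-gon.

293

Σ = (115) + (403) + (62) + (235) + (-179) + (-50) = 586
Area = |Σ|/2 = 293.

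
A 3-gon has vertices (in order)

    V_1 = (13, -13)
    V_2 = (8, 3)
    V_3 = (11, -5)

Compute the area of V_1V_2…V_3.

4

V_1→V_2: (13)(3) − (8)(-13) = 143
V_2→V_3: (8)(-5) − (11)(3) = -73
V_3→V_1: (11)(-13) − (13)(-5) = -78
Σ = -8
Area = |Σ|/2 = 4.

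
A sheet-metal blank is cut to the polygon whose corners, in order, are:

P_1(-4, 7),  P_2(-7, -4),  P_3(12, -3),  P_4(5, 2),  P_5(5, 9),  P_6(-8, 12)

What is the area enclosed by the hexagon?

Cross-terms: 65, 69, 39, 35, 132, -8  ⇒  Σ = 332
Area = |Σ|/2 = 166.

166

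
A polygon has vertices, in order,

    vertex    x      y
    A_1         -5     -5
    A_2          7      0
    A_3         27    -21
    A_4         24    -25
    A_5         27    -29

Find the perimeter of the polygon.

|A_1A_2| = √((12)² + (5)²) = √169 = 13
|A_2A_3| = √((20)² + (-21)²) = √841 = 29
|A_3A_4| = √((-3)² + (-4)²) = √25 = 5
|A_4A_5| = √((3)² + (-4)²) = √25 = 5
|A_5A_1| = √((-32)² + (24)²) = √1600 = 40
Perimeter = 13 + 29 + 5 + 5 + 40 = 92.

92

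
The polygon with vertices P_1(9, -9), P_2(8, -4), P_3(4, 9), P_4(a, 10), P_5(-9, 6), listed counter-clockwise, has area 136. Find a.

The doubled signed area Σ (x_i y_{i+1} − x_{i+1} y_i) is linear in a.
With a=0 it equals 281; the coefficient of a is -3 (from the two edges through P_4).
So -3·a + 281 = 2·136 = 272 ⇒ a = 3.

3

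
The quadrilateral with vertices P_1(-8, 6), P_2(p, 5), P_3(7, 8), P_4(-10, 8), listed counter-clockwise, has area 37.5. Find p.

The doubled signed area Σ (x_i y_{i+1} − x_{i+1} y_i) is linear in p.
With p=0 it equals 65; the coefficient of p is 2 (from the two edges through P_2).
So 2·p + 65 = 2·37.5 = 75 ⇒ p = 5.

5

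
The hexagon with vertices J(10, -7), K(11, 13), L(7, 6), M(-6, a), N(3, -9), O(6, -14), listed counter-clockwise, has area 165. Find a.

Write out the shoelace sum; only the two edges meeting at M involve a:
2·Area = [(7·a − (-6)·6) + ((-6)·(-9) − 3·a)] + 292
       = 4·a + 382 = 330
⇒ a = -13.

-13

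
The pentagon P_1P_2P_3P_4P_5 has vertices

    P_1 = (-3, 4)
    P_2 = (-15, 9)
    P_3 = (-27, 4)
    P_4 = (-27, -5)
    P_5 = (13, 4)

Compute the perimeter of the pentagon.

|P_1P_2| = √((-12)² + (5)²) = √169 = 13
|P_2P_3| = √((-12)² + (-5)²) = √169 = 13
|P_3P_4| = √((0)² + (-9)²) = √81 = 9
|P_4P_5| = √((40)² + (9)²) = √1681 = 41
|P_5P_1| = √((-16)² + (0)²) = √256 = 16
Perimeter = 13 + 13 + 9 + 41 + 16 = 92.

92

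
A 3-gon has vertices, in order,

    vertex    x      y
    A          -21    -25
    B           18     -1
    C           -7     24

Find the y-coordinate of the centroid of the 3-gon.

-2/3

Apply Gauss's area formula. First the cross-terms c_i = x_i·y_{i+1} − x_{i+1}·y_i:
  471, 425, 679  ⇒  2A = 1575, A = 787.5.
Then Σ (y_i + y_{i+1})·c_i = -3150, so ȳ = -3150 / (6·787.5) = -2/3.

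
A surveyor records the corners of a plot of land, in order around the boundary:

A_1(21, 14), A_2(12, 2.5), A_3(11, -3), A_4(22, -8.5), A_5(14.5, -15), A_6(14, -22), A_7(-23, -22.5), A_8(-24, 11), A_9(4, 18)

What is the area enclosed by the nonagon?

1467.125

Apply Gauss's area formula: 2A = Σ (x_i·y_{i+1} − x_{i+1}·y_i), indices taken mod 9.
Σ = (-115.5) + (-63.5) + (-27.5) + (-206.75) + (-109) + (-821) + (-793) + (-476) + (-322) = -2934.25
Area = |Σ|/2 = 1467.125.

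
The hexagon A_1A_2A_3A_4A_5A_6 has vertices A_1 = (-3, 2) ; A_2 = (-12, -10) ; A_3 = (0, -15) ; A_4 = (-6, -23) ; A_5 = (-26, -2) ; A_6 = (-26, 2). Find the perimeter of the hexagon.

|A_1A_2| = √((-9)² + (-12)²) = √225 = 15
|A_2A_3| = √((12)² + (-5)²) = √169 = 13
|A_3A_4| = √((-6)² + (-8)²) = √100 = 10
|A_4A_5| = √((-20)² + (21)²) = √841 = 29
|A_5A_6| = √((0)² + (4)²) = √16 = 4
|A_6A_1| = √((23)² + (0)²) = √529 = 23
Perimeter = 15 + 13 + 10 + 29 + 4 + 23 = 94.

94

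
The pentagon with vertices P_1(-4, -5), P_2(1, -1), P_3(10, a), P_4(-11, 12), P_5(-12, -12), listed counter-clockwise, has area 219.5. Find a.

Write out the shoelace sum; only the two edges meeting at P_3 involve a:
2·Area = [(1·a − 10·(-1)) + (10·12 − (-11)·a)] + 297
       = 12·a + 427 = 439
⇒ a = 1.

1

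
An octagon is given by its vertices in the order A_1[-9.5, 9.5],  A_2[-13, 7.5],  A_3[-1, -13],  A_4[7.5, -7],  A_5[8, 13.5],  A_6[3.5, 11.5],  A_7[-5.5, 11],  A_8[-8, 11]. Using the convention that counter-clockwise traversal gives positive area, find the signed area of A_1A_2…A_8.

346.5

Apply Gauss's area formula: 2A = Σ (x_i·y_{i+1} − x_{i+1}·y_i), indices taken mod 8.
Σ = (52.25) + (176.5) + (104.5) + (157.25) + (44.75) + (101.75) + (27.5) + (28.5) = 693
Signed area = Σ/2 = 346.5 (positive ⇒ counter-clockwise traversal).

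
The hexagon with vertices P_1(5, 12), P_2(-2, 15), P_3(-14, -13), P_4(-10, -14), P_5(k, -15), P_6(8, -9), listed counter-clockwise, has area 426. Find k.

8

Write out the shoelace sum; only the two edges meeting at P_5 involve k:
2·Area = [((-10)·(-15) − k·(-14)) + (k·(-9) − 8·(-15))] + 542
       = 5·k + 812 = 852
⇒ k = 8.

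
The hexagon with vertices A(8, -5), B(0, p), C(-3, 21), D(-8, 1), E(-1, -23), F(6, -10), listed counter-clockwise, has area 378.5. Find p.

Write out the shoelace sum; only the two edges meeting at B involve p:
2·Area = [(8·p − 0·(-5)) + (0·21 − (-3)·p)] + 548
       = 11·p + 548 = 757
⇒ p = 19.

19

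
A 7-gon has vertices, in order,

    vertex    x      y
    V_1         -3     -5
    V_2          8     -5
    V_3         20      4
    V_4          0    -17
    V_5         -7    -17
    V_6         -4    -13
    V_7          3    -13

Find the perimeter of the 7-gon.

|V_1V_2| = √((11)² + (0)²) = √121 = 11
|V_2V_3| = √((12)² + (9)²) = √225 = 15
|V_3V_4| = √((-20)² + (-21)²) = √841 = 29
|V_4V_5| = √((-7)² + (0)²) = √49 = 7
|V_5V_6| = √((3)² + (4)²) = √25 = 5
|V_6V_7| = √((7)² + (0)²) = √49 = 7
|V_7V_1| = √((-6)² + (8)²) = √100 = 10
Perimeter = 11 + 15 + 29 + 7 + 5 + 7 + 10 = 84.

84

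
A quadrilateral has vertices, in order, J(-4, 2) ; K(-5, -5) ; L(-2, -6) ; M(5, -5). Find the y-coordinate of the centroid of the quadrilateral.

Apply the surveyor's formula. First the cross-terms c_i = x_i·y_{i+1} − x_{i+1}·y_i:
  30, 20, 40, -10  ⇒  2A = 80, A = 40.
Then Σ (y_i + y_{i+1})·c_i = -720, so ȳ = -720 / (6·40) = -3.

-3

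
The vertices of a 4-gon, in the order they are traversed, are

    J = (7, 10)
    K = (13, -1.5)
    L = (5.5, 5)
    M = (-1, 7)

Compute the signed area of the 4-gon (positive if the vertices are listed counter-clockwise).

Σ = (-140.5) + (73.25) + (43.5) + (-59) = -82.75
Signed area = Σ/2 = -41.375 (negative ⇒ clockwise traversal).

-41.375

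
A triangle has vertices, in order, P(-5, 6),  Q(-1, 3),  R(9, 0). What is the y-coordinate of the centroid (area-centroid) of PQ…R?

3

Apply the surveyor's formula. First the cross-terms c_i = x_i·y_{i+1} − x_{i+1}·y_i:
  -9, -27, 54  ⇒  2A = 18, A = 9.
Then Σ (y_i + y_{i+1})·c_i = 162, so ȳ = 162 / (6·9) = 3.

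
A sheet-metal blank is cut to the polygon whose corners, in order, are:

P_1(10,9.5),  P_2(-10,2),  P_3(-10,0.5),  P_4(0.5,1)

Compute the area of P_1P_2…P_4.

Apply Gauss's area formula: 2A = Σ (x_i·y_{i+1} − x_{i+1}·y_i), indices taken mod 4.
P_1→P_2: (10)(2) − (-10)(9.5) = 115
P_2→P_3: (-10)(0.5) − (-10)(2) = 15
P_3→P_4: (-10)(1) − (0.5)(0.5) = -10.25
P_4→P_1: (0.5)(9.5) − (10)(1) = -5.25
Σ = 114.5
Area = |Σ|/2 = 57.25.

57.25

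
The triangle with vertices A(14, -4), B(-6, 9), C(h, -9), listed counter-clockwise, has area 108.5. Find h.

5

Write out the shoelace sum; only the two edges meeting at C involve h:
2·Area = [((-6)·(-9) − h·9) + (h·(-4) − 14·(-9))] + 102
       = -13·h + 282 = 217
⇒ h = 5.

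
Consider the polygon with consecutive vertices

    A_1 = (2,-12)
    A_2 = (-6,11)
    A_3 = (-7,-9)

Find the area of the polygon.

91.5

Apply the shoelace formula: 2A = Σ (x_i·y_{i+1} − x_{i+1}·y_i), indices taken mod 3.
Cross-terms: -50, 131, 102  ⇒  Σ = 183
Area = |Σ|/2 = 91.5.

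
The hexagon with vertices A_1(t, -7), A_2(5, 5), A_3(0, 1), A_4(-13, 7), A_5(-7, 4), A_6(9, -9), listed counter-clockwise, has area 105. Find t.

14

Write out the shoelace sum; only the two edges meeting at A_1 involve t:
2·Area = [(9·(-7) − t·(-9)) + (t·5 − 5·(-7))] + 42
       = 14·t + 14 = 210
⇒ t = 14.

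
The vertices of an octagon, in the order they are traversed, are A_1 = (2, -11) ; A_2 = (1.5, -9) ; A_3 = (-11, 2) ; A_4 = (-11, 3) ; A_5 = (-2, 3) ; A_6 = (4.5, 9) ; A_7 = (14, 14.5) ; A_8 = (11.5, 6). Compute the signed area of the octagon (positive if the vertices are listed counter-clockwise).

Apply the shoelace (surveyor's) formula: 2A = Σ (x_i·y_{i+1} − x_{i+1}·y_i), indices taken mod 8.
Σ = (-1.5) + (-96) + (-11) + (-27) + (-31.5) + (-60.75) + (-82.75) + (-138.5) = -449
Signed area = Σ/2 = -224.5 (negative ⇒ clockwise traversal).

-224.5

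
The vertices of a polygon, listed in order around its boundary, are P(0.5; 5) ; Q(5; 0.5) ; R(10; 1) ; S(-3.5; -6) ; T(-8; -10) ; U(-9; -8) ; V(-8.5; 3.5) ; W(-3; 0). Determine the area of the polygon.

Apply the surveyor's formula: 2A = Σ (x_i·y_{i+1} − x_{i+1}·y_i), indices taken mod 8.
P→Q: (0.5)(0.5) − (5)(5) = -24.75
Q→R: (5)(1) − (10)(0.5) = 0
R→S: (10)(-6) − (-3.5)(1) = -56.5
S→T: (-3.5)(-10) − (-8)(-6) = -13
T→U: (-8)(-8) − (-9)(-10) = -26
U→V: (-9)(3.5) − (-8.5)(-8) = -99.5
V→W: (-8.5)(0) − (-3)(3.5) = 10.5
W→P: (-3)(5) − (0.5)(0) = -15
Σ = -224.25
Area = |Σ|/2 = 112.125.

112.125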